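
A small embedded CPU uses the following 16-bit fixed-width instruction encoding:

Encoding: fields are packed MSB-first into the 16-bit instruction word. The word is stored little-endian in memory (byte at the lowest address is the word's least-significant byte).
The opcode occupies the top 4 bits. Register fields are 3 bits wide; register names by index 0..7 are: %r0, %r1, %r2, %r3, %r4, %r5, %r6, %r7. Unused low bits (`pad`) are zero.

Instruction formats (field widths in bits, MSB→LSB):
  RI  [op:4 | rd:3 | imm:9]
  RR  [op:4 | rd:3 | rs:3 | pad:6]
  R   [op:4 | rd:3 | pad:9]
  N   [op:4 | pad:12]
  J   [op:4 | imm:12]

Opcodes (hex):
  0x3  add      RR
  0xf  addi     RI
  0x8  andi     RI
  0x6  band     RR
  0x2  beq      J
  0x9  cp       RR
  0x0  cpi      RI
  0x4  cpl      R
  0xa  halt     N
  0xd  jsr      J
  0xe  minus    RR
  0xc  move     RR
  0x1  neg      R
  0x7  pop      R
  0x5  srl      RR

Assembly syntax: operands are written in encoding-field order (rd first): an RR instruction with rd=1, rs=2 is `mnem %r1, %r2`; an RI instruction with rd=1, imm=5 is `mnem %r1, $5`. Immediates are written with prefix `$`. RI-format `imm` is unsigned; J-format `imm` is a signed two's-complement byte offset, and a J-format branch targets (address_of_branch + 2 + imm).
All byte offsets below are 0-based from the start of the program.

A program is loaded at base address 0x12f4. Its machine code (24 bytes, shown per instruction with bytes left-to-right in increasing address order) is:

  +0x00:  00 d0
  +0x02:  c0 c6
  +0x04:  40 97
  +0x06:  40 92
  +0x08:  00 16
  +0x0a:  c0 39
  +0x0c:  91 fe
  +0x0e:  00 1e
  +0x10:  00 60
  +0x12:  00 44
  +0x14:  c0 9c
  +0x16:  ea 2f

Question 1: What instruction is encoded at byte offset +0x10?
off 0x10: read 00 60 as little → 0x6000
  top 4b → 0x6 → band [RR]
  rd: (w>>9)&0x7=0x0 → %r0
  rs: (w>>6)&0x7=0x0 → %r0

band %r0, %r0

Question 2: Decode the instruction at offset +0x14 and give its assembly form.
+0x14: c0 9c ⇒ word 0x9cc0 (little)
  top 4b → 0x9 → cp [RR]
  [11:9] rd=6 = %r6
  [8:6] rs=3 = %r3

cp %r6, %r3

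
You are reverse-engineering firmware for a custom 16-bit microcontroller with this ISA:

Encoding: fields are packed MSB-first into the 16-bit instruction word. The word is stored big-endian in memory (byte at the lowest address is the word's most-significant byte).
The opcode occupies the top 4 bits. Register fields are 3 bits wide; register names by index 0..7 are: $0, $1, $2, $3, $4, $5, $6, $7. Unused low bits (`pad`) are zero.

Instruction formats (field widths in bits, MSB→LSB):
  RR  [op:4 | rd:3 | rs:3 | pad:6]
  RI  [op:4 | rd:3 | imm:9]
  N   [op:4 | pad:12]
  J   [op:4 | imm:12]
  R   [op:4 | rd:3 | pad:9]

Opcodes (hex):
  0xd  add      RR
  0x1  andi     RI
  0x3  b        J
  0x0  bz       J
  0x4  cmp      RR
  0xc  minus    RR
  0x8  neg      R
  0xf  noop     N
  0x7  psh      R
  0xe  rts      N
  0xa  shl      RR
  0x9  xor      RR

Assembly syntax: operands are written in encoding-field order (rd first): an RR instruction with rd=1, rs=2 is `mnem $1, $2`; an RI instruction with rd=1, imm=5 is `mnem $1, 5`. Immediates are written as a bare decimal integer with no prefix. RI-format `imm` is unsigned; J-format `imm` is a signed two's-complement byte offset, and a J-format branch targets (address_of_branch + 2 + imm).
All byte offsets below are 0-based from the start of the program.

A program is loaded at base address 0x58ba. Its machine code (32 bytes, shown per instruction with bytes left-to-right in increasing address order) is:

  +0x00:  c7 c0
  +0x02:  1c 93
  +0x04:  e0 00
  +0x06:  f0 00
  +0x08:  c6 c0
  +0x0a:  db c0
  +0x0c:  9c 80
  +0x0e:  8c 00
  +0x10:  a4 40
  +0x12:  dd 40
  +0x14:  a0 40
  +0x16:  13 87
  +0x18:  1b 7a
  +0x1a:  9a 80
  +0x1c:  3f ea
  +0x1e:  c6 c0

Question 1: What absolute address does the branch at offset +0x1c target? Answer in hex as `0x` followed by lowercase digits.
0x58c2

+0x1c: 3f ea ⇒ word 0x3fea (big)
  top 4b → 0x3 → b [J]
  [11:0] imm=4074 (s12→-22) = -22
  target = base 0x58ba + off 0x1c + 2 + imm -22 = 0x58c2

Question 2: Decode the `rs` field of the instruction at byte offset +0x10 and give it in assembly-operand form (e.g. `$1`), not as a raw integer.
$1

+0x10: a4 40 ⇒ word 0xa440 (big)
  op=0xa440>>12=0xa ⇒ shl (RR)
  rd: (w>>9)&0x7=0x2 → $2
  rs: (w>>6)&0x7=0x1 → $1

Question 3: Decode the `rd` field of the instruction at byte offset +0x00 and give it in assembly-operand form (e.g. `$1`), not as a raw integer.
+0x00: c7 c0 ⇒ word 0xc7c0 (big)
  opcode bits[15:12]=0xc: minus/RR
  rd@[11:9]=0x3 ⇒ $3
  rs@[8:6]=0x7 ⇒ $7

$3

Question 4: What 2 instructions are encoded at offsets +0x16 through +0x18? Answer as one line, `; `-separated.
andi $1, 391; andi $5, 378

[16] 13 87 → 0x1387
  op=0x1387>>12=0x1 ⇒ andi (RI)
  rd@[11:9]=0x1 ⇒ $1
  imm@[8:0]=0x187 ⇒ 391
[18] 1b 7a → 0x1b7a
  op=0x1b7a>>12=0x1 ⇒ andi (RI)
  rd@[11:9]=0x5 ⇒ $5
  imm@[8:0]=0x17a ⇒ 378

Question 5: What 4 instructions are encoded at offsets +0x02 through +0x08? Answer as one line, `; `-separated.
andi $6, 147; rts; noop; minus $3, $3

[02] 1c 93 → 0x1c93
  op=0x1c93>>12=0x1 ⇒ andi (RI)
  [11:9] rd=6 = $6
  [8:0] imm=147 = 147
[04] e0 00 → 0xe000
  op=0xe000>>12=0xe ⇒ rts (N)
[06] f0 00 → 0xf000
  op=0xf000>>12=0xf ⇒ noop (N)
[08] c6 c0 → 0xc6c0
  op=0xc6c0>>12=0xc ⇒ minus (RR)
  [11:9] rd=3 = $3
  [8:6] rs=3 = $3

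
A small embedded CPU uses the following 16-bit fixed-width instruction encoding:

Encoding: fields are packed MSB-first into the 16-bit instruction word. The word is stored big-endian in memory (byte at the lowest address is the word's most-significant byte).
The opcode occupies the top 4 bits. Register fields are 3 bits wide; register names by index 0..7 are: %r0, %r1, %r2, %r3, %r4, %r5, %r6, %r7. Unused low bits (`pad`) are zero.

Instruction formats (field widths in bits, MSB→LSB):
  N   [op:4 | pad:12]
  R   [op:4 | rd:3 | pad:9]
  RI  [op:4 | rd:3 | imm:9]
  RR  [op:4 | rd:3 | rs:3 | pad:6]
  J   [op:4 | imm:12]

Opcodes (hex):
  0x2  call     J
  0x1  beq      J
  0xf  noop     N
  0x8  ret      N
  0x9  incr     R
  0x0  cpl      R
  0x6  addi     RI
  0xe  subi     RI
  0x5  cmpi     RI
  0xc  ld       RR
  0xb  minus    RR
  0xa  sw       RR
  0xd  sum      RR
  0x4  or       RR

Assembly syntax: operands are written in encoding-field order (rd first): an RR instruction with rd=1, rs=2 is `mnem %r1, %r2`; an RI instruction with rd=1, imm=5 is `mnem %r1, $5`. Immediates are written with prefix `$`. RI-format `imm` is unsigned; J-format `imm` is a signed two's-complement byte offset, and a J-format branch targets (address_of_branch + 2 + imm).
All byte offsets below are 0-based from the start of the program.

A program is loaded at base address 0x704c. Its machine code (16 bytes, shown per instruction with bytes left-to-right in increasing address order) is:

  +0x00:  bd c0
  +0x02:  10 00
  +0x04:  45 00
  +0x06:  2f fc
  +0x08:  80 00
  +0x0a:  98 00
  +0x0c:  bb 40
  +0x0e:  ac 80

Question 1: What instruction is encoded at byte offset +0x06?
@+06  big-endian(2f fc) = 0x2ffc
  op=0x2ffc>>12=0x2 ⇒ call (J)
  [11:0] imm=4092 (s12→-4) = $-4

call $-4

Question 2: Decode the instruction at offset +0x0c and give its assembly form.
+0x0c: bb 40 ⇒ word 0xbb40 (big)
  op=0xbb40>>12=0xb ⇒ minus (RR)
  rd: (w>>9)&0x7=0x5 → %r5
  rs: (w>>6)&0x7=0x5 → %r5

minus %r5, %r5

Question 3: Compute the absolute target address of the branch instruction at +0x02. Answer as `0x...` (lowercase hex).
0x7050

[02] 10 00 → 0x1000
  op=0x1000>>12=0x1 ⇒ beq (J)
  imm@[11:0]=0x0 ⇒ $0
  target = base 0x704c + off 0x02 + 2 + imm 0 = 0x7050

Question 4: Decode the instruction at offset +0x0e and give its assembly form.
sw %r6, %r2

[0e] ac 80 → 0xac80
  op=0xac80>>12=0xa ⇒ sw (RR)
  rd: (w>>9)&0x7=0x6 → %r6
  rs: (w>>6)&0x7=0x2 → %r2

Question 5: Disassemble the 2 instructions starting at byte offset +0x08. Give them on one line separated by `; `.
ret; incr %r4

@+08  big-endian(80 00) = 0x8000
  top 4b → 0x8 → ret [N]
@+0a  big-endian(98 00) = 0x9800
  top 4b → 0x9 → incr [R]
  [11:9] rd=4 = %r4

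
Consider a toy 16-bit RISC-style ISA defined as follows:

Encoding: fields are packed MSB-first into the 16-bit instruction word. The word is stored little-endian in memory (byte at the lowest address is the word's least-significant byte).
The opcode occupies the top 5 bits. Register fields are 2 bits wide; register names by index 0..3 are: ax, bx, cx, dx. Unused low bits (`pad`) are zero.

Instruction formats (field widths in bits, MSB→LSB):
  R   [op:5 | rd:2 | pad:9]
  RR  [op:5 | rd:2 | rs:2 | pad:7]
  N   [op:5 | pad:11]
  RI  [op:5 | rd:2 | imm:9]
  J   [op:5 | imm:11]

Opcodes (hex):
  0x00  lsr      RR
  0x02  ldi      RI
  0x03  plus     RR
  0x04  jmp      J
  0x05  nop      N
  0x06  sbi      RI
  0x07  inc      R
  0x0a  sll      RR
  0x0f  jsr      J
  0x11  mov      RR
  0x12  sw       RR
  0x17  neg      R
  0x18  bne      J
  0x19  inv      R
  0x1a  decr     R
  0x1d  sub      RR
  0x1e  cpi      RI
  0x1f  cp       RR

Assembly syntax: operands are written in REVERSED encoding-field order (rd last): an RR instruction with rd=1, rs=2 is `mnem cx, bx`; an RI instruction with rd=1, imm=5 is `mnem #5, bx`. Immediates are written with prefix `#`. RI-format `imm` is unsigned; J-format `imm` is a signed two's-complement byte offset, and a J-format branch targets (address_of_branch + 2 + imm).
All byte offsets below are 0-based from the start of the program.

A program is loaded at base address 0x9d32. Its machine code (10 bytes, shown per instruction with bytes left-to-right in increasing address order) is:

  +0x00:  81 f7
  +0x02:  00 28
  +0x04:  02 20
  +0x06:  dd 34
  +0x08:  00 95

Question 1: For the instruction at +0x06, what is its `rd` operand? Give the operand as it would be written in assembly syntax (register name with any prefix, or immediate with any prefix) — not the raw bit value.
@+06  little-endian(dd 34) = 0x34dd
  op=0x34dd>>11=0x6 ⇒ sbi (RI)
  rd@[10:9]=0x2 ⇒ cx
  imm@[8:0]=0xdd ⇒ #221

cx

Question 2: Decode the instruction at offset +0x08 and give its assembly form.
@+08  little-endian(00 95) = 0x9500
  top 5b → 0x12 → sw [RR]
  rd@[10:9]=0x2 ⇒ cx
  rs@[8:7]=0x2 ⇒ cx

sw cx, cx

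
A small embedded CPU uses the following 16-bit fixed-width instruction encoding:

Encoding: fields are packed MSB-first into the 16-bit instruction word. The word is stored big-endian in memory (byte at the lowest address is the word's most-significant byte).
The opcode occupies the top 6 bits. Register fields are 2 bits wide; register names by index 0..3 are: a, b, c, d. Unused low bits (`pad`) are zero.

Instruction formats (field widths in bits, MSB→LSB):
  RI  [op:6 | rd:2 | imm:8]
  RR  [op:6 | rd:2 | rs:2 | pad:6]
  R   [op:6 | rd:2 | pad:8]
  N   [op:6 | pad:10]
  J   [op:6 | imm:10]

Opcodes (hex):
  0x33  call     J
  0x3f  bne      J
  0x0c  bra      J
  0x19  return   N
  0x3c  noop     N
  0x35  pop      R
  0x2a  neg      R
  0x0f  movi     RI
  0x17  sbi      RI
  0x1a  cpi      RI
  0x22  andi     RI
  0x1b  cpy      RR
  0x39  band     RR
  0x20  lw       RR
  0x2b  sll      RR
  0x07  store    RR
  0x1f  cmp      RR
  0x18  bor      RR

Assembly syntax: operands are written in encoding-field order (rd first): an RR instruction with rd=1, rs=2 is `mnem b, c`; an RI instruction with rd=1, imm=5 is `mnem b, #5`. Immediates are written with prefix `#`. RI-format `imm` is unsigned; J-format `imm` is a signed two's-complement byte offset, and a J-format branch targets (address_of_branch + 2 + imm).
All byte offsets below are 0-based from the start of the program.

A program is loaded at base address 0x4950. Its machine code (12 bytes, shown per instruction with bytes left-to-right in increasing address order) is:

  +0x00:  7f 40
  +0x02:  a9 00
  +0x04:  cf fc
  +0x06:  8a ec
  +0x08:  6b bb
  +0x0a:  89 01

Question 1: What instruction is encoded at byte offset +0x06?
andi c, #236

@+06  big-endian(8a ec) = 0x8aec
  op=0x8aec>>10=0x22 ⇒ andi (RI)
  rd: (w>>8)&0x3=0x2 → c
  imm: (w>>0)&0xff=0xec → #236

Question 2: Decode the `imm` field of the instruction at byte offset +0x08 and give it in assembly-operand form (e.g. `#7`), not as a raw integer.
@+08  big-endian(6b bb) = 0x6bbb
  top 6b → 0x1a → cpi [RI]
  rd: (w>>8)&0x3=0x3 → d
  imm: (w>>0)&0xff=0xbb → #187

#187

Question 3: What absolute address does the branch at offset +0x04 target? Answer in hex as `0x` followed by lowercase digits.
0x4952

+0x04: cf fc ⇒ word 0xcffc (big)
  opcode bits[15:10]=0x33: call/J
  [9:0] imm=1020 (s10→-4) = #-4
  target = base 0x4950 + off 0x04 + 2 + imm -4 = 0x4952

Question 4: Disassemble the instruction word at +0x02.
+0x02: a9 00 ⇒ word 0xa900 (big)
  opcode bits[15:10]=0x2a: neg/R
  rd: (w>>8)&0x3=0x1 → b

neg b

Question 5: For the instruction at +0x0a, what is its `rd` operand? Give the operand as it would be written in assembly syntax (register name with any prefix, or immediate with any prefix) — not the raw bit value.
b

@+0a  big-endian(89 01) = 0x8901
  op=0x8901>>10=0x22 ⇒ andi (RI)
  rd: (w>>8)&0x3=0x1 → b
  imm: (w>>0)&0xff=0x1 → #1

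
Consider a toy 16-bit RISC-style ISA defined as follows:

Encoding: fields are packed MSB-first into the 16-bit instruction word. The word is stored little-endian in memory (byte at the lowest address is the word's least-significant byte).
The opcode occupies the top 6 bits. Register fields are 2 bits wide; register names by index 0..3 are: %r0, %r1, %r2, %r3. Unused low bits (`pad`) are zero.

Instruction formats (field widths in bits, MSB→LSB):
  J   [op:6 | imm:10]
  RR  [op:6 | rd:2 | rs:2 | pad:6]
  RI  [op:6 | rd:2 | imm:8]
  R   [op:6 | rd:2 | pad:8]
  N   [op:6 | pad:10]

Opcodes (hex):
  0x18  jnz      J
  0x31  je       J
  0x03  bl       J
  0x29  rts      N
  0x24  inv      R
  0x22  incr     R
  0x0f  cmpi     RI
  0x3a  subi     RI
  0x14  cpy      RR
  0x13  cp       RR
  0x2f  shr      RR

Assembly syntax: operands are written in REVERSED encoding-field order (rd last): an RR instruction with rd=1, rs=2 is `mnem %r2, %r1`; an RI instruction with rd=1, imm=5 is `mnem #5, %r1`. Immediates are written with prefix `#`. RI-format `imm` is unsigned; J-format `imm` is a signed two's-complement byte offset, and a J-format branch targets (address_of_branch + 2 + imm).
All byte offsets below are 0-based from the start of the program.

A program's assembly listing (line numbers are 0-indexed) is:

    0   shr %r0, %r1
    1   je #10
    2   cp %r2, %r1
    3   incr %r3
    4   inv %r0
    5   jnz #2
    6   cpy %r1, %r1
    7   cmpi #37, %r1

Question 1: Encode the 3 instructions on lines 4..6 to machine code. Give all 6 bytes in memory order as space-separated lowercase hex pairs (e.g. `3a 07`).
4. inv fields op=0x24:6|rd=0:2|pad=0:8 → word 9000h → 00 90
5. jnz fields op=0x18:6|imm=2:10 → word 6002h → 02 60
6. cpy fields op=0x14:6|rd=1:2|rs=1:2|pad=0:6 → word 5140h → 40 51

00 90 02 60 40 51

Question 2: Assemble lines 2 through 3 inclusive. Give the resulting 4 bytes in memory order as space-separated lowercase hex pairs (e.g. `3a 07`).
line 2 (cp): pack op=0x13:6|rd=1:2|rs=2:2|pad=0:6 = 0x4d80; little→ 80 4d
line 3 (incr): pack op=0x22:6|rd=3:2|pad=0:8 = 0x8b00; little→ 00 8b

80 4d 00 8b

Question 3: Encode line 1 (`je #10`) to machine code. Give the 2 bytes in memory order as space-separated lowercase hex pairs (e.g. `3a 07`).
L1: je op=0x31:6|imm=10:10 ⇒ 0xc40a ⇒ little 0a c4

0a c4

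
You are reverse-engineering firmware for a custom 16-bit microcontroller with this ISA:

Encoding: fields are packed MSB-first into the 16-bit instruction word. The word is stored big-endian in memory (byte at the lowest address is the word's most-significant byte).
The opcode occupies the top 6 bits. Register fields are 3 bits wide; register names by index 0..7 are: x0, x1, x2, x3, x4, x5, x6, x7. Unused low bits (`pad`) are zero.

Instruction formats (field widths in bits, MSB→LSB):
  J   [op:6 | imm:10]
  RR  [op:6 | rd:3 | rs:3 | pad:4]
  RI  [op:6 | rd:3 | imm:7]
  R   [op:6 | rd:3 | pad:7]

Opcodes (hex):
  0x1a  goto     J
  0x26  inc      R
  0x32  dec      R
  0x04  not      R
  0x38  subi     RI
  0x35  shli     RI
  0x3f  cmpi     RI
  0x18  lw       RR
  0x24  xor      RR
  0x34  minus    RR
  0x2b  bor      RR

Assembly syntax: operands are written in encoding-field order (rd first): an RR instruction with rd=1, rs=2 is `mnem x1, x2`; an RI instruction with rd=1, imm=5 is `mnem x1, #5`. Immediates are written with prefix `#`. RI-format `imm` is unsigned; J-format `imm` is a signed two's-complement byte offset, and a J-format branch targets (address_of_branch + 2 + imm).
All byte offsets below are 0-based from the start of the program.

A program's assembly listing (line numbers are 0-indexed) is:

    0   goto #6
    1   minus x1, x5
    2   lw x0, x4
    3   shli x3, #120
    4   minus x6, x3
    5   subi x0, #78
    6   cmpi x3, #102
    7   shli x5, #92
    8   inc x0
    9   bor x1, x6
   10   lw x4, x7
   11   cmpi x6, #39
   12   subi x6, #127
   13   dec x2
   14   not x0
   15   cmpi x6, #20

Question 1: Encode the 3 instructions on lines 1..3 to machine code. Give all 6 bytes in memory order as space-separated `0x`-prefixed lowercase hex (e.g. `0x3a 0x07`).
0xd0 0xd0 0x60 0x40 0xd5 0xf8

line 1 (minus): pack op=0x34:6|rd=1:3|rs=5:3|pad=0:4 = 0xd0d0; big→ d0 d0
line 2 (lw): pack op=0x18:6|rd=0:3|rs=4:3|pad=0:4 = 0x6040; big→ 60 40
line 3 (shli): pack op=0x35:6|rd=3:3|imm=120:7 = 0xd5f8; big→ d5 f8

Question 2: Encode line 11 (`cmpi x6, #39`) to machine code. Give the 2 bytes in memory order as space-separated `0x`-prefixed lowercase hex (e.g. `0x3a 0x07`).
L11: cmpi op=0x3f:6|rd=6:3|imm=39:7 ⇒ 0xff27 ⇒ big ff 27

0xff 0x27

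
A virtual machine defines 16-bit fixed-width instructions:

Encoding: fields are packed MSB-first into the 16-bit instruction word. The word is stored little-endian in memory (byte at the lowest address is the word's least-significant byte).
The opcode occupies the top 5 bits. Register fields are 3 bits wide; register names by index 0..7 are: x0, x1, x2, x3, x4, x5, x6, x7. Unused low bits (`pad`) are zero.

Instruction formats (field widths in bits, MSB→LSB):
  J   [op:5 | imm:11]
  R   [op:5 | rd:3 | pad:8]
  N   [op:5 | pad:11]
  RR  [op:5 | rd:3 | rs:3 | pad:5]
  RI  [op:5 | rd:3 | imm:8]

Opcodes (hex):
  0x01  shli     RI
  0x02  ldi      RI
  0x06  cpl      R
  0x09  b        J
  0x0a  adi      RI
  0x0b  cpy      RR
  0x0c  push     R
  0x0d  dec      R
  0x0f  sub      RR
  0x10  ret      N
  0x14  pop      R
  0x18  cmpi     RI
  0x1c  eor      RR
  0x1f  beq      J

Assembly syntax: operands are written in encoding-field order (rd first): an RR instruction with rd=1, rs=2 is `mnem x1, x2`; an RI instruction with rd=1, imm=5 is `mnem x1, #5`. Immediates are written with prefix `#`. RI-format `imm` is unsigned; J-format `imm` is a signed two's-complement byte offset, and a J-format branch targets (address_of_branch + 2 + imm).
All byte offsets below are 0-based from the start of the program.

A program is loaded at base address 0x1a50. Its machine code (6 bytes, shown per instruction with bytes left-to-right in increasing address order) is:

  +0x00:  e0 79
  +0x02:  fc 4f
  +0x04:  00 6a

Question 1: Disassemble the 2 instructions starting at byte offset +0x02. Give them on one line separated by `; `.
[02] fc 4f → 0x4ffc
  opcode bits[15:11]=0x9: b/J
  imm@[10:0]=0x7fc (s11→-4) ⇒ #-4
[04] 00 6a → 0x6a00
  opcode bits[15:11]=0xd: dec/R
  rd@[10:8]=0x2 ⇒ x2

b #-4; dec x2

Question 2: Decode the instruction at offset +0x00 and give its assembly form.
sub x1, x7

off 0x00: read e0 79 as little → 0x79e0
  op=0x79e0>>11=0xf ⇒ sub (RR)
  [10:8] rd=1 = x1
  [7:5] rs=7 = x7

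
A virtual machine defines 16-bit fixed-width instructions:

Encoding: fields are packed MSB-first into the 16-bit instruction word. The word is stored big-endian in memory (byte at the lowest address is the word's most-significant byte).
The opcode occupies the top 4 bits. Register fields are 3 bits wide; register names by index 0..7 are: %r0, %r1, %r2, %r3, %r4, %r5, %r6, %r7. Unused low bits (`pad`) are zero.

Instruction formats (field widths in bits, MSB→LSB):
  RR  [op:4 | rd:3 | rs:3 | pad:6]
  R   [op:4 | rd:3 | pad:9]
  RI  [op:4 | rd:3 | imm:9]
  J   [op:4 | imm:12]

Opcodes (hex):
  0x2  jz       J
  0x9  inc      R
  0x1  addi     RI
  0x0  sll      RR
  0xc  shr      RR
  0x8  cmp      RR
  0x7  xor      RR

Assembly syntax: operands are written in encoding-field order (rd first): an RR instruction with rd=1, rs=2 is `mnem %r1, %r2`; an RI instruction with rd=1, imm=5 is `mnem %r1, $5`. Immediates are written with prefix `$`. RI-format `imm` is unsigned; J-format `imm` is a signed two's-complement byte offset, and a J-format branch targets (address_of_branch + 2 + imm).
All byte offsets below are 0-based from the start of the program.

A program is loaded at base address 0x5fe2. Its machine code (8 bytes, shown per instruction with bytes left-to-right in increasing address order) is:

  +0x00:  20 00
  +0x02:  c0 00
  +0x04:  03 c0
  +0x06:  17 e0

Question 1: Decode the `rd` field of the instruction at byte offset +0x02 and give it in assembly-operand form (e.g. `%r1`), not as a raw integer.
@+02  big-endian(c0 00) = 0xc000
  top 4b → 0xc → shr [RR]
  [11:9] rd=0 = %r0
  [8:6] rs=0 = %r0

%r0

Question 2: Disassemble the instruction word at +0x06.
addi %r3, $480

+0x06: 17 e0 ⇒ word 0x17e0 (big)
  op=0x17e0>>12=0x1 ⇒ addi (RI)
  rd@[11:9]=0x3 ⇒ %r3
  imm@[8:0]=0x1e0 ⇒ $480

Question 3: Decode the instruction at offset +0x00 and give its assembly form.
jz $0

off 0x00: read 20 00 as big → 0x2000
  op=0x2000>>12=0x2 ⇒ jz (J)
  imm: (w>>0)&0xfff=0x0 → $0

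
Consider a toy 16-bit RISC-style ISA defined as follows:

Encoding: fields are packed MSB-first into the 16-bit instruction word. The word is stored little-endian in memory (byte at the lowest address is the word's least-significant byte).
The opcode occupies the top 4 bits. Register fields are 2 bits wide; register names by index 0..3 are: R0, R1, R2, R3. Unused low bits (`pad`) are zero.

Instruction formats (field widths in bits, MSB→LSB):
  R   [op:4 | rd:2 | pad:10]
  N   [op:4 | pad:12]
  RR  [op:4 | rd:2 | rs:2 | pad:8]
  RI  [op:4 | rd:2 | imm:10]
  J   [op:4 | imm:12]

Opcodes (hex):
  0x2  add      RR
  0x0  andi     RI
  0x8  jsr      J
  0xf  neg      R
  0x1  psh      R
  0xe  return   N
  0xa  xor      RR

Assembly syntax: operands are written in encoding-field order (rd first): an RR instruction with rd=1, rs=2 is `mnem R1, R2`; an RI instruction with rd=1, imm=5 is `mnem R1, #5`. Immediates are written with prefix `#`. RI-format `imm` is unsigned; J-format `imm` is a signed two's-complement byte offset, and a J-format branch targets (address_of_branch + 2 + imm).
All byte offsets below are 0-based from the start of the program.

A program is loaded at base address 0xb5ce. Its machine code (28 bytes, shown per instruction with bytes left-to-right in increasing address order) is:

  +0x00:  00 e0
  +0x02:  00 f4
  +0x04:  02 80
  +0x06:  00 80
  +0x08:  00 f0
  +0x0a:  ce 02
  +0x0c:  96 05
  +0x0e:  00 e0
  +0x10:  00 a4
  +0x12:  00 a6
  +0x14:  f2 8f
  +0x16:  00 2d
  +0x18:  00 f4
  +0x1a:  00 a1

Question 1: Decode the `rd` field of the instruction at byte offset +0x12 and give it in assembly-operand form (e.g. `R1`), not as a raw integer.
R1

[12] 00 a6 → 0xa600
  op=0xa600>>12=0xa ⇒ xor (RR)
  [11:10] rd=1 = R1
  [9:8] rs=2 = R2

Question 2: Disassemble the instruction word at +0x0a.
andi R0, #718

@+0a  little-endian(ce 02) = 0x02ce
  opcode bits[15:12]=0x0: andi/RI
  rd: (w>>10)&0x3=0x0 → R0
  imm: (w>>0)&0x3ff=0x2ce → #718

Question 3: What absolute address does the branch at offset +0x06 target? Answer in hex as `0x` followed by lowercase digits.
+0x06: 00 80 ⇒ word 0x8000 (little)
  opcode bits[15:12]=0x8: jsr/J
  imm: (w>>0)&0xfff=0x0 → #0
  target = base 0xb5ce + off 0x06 + 2 + imm 0 = 0xb5d6

0xb5d6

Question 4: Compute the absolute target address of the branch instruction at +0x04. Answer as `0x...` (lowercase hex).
0xb5d6

[04] 02 80 → 0x8002
  op=0x8002>>12=0x8 ⇒ jsr (J)
  [11:0] imm=2 = #2
  target = base 0xb5ce + off 0x04 + 2 + imm 2 = 0xb5d6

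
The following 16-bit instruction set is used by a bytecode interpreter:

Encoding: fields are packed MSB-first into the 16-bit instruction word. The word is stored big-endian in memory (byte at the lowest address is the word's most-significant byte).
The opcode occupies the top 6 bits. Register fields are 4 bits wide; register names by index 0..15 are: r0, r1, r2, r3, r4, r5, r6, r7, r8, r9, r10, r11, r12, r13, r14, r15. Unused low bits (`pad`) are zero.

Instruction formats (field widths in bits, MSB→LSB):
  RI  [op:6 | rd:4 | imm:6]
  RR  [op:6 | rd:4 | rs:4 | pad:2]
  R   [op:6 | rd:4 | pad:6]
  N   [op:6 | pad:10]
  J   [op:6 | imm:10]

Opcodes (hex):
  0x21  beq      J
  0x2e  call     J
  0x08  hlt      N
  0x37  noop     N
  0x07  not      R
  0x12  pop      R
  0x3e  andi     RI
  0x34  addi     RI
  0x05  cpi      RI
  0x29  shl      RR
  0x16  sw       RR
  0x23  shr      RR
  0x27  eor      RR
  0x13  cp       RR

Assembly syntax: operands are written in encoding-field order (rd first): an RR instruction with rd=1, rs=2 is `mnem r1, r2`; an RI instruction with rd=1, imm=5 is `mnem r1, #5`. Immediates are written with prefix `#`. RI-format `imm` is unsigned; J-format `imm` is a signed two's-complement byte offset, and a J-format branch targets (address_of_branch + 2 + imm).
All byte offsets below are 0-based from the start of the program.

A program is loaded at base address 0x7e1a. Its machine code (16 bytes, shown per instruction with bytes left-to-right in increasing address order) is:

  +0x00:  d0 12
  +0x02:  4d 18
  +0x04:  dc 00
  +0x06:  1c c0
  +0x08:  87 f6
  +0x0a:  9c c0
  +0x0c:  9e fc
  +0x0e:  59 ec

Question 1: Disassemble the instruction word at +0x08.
beq #-10

off 0x08: read 87 f6 as big → 0x87f6
  opcode bits[15:10]=0x21: beq/J
  imm: (w>>0)&0x3ff=0x3f6 (s10→-10) → #-10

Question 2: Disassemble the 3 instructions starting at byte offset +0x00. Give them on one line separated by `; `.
addi r0, #18; cp r4, r6; noop

off 0x00: read d0 12 as big → 0xd012
  op=0xd012>>10=0x34 ⇒ addi (RI)
  rd@[9:6]=0x0 ⇒ r0
  imm@[5:0]=0x12 ⇒ #18
off 0x02: read 4d 18 as big → 0x4d18
  op=0x4d18>>10=0x13 ⇒ cp (RR)
  rd@[9:6]=0x4 ⇒ r4
  rs@[5:2]=0x6 ⇒ r6
off 0x04: read dc 00 as big → 0xdc00
  op=0xdc00>>10=0x37 ⇒ noop (N)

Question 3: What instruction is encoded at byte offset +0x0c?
eor r11, r15

off 0x0c: read 9e fc as big → 0x9efc
  top 6b → 0x27 → eor [RR]
  rd@[9:6]=0xb ⇒ r11
  rs@[5:2]=0xf ⇒ r15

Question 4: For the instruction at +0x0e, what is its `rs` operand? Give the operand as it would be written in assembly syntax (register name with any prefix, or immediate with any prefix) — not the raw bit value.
off 0x0e: read 59 ec as big → 0x59ec
  opcode bits[15:10]=0x16: sw/RR
  rd@[9:6]=0x7 ⇒ r7
  rs@[5:2]=0xb ⇒ r11

r11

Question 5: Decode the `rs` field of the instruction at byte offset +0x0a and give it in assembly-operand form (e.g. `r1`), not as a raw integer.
[0a] 9c c0 → 0x9cc0
  opcode bits[15:10]=0x27: eor/RR
  rd@[9:6]=0x3 ⇒ r3
  rs@[5:2]=0x0 ⇒ r0

r0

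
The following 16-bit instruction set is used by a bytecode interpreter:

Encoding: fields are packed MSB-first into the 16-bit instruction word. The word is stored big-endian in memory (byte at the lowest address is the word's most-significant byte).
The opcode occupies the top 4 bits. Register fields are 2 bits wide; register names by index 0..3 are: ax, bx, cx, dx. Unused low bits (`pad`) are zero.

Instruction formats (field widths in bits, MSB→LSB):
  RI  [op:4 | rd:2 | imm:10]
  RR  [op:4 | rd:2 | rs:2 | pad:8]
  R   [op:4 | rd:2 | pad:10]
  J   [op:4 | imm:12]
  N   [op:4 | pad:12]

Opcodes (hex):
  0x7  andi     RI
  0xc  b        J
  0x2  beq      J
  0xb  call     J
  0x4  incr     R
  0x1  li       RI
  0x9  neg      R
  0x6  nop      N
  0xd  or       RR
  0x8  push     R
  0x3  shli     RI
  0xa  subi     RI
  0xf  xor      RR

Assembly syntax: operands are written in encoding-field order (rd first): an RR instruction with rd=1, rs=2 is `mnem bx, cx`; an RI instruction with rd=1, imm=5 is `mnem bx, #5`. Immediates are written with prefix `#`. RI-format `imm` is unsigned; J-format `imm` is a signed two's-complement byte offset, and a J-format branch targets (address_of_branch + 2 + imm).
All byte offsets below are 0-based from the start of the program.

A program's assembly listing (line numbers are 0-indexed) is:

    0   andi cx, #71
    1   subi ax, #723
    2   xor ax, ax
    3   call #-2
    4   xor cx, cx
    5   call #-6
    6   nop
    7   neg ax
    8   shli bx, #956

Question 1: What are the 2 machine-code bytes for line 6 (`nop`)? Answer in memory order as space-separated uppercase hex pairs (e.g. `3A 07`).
60 00

6. nop fields op=0x6:4|pad=0:12 → word 6000h → 60 00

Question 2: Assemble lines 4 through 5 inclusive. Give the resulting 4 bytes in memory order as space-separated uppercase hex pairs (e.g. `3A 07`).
FA 00 BF FA

line 4 (xor): pack op=0xf:4|rd=2:2|rs=2:2|pad=0:8 = 0xfa00; big→ fa 00
line 5 (call): pack op=0xb:4|imm=-6:12 = 0xbffa; big→ bf fa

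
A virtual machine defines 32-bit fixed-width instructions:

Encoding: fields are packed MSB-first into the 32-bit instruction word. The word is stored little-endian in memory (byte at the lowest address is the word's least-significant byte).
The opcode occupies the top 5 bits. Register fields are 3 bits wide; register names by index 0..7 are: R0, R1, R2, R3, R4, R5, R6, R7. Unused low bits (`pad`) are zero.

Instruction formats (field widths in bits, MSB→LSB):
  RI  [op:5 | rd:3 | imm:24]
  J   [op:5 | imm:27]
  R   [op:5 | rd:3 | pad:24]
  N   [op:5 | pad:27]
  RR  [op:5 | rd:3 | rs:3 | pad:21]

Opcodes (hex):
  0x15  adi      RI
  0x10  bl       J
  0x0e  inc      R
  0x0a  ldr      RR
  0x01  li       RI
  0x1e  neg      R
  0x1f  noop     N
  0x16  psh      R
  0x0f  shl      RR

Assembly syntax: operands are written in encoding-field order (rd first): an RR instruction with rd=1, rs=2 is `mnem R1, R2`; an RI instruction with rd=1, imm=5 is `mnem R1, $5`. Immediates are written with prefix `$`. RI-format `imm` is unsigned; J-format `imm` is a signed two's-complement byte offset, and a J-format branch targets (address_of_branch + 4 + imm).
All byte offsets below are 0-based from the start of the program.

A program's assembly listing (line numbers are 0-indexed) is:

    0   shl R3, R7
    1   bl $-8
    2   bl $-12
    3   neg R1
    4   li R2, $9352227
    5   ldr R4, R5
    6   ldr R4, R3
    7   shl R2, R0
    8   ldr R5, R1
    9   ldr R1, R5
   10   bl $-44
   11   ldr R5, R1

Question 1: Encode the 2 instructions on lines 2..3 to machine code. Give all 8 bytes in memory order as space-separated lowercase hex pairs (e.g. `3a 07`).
f4 ff ff 87 00 00 00 f1

line 2 (bl): pack op=0x10:5|imm=-12:27 = 0x87fffff4; little→ f4 ff ff 87
line 3 (neg): pack op=0x1e:5|rd=1:3|pad=0:24 = 0xf1000000; little→ 00 00 00 f1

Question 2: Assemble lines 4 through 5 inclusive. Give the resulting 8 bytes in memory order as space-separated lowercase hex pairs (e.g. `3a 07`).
L4: li op=0x1:5|rd=2:3|imm=9352227:24 ⇒ 0x0a8eb423 ⇒ little 23 b4 8e 0a
L5: ldr op=0xa:5|rd=4:3|rs=5:3|pad=0:21 ⇒ 0x54a00000 ⇒ little 00 00 a0 54

23 b4 8e 0a 00 00 a0 54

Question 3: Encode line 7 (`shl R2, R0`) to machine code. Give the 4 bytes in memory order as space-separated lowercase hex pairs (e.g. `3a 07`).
L7: shl op=0xf:5|rd=2:3|rs=0:3|pad=0:21 ⇒ 0x7a000000 ⇒ little 00 00 00 7a

00 00 00 7a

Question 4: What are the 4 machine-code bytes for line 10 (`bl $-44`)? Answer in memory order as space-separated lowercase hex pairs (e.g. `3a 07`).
L10: bl op=0x10:5|imm=-44:27 ⇒ 0x87ffffd4 ⇒ little d4 ff ff 87

d4 ff ff 87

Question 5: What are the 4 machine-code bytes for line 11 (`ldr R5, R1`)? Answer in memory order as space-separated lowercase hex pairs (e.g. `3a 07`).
L11: ldr op=0xa:5|rd=5:3|rs=1:3|pad=0:21 ⇒ 0x55200000 ⇒ little 00 00 20 55

00 00 20 55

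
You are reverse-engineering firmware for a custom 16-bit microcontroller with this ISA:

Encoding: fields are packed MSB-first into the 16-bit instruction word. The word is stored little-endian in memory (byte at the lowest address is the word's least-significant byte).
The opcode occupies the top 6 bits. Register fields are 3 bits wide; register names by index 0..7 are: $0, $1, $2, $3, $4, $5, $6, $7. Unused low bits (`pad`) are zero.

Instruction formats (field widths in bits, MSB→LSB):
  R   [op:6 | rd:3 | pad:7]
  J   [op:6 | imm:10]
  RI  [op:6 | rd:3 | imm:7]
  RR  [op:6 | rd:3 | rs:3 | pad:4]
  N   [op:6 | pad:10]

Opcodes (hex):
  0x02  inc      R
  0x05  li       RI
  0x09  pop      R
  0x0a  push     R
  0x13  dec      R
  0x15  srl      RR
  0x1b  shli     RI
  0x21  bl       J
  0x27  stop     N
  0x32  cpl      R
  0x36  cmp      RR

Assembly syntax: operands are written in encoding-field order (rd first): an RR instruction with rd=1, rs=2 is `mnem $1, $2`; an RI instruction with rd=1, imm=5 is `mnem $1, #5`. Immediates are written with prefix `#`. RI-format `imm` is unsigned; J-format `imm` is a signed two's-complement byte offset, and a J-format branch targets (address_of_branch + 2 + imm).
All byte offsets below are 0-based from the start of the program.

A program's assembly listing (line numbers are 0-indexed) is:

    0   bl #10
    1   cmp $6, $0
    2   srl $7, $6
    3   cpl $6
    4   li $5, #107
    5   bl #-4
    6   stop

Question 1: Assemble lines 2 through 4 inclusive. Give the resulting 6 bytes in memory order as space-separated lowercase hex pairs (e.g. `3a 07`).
L2: srl op=0x15:6|rd=7:3|rs=6:3|pad=0:4 ⇒ 0x57e0 ⇒ little e0 57
L3: cpl op=0x32:6|rd=6:3|pad=0:7 ⇒ 0xcb00 ⇒ little 00 cb
L4: li op=0x5:6|rd=5:3|imm=107:7 ⇒ 0x16eb ⇒ little eb 16

e0 57 00 cb eb 16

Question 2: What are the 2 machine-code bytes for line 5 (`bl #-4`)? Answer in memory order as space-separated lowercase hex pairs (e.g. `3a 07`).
fc 87

L5: bl op=0x21:6|imm=-4:10 ⇒ 0x87fc ⇒ little fc 87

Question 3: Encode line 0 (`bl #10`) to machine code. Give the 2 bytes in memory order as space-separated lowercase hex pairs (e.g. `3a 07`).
L0: bl op=0x21:6|imm=10:10 ⇒ 0x840a ⇒ little 0a 84

0a 84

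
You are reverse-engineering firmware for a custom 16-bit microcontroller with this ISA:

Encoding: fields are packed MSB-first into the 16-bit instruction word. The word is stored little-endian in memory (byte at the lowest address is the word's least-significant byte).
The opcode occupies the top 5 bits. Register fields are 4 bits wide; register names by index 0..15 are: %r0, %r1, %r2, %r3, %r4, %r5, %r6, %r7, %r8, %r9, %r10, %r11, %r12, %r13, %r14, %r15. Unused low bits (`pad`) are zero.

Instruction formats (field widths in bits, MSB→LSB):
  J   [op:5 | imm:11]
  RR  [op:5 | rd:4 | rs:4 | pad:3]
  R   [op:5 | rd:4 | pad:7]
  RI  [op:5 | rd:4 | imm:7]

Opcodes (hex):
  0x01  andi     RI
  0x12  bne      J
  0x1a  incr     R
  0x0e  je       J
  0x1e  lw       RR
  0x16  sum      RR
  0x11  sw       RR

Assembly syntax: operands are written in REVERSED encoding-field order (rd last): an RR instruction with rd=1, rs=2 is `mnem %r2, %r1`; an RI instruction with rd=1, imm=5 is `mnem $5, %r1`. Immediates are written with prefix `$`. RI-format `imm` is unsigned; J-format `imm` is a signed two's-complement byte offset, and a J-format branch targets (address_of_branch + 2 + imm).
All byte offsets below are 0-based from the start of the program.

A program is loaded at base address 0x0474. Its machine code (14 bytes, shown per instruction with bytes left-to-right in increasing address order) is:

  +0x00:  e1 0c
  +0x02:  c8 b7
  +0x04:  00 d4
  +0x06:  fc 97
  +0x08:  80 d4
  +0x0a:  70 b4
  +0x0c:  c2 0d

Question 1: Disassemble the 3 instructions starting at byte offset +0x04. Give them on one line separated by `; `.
incr %r8; bne $-4; incr %r9

@+04  little-endian(00 d4) = 0xd400
  op=0xd400>>11=0x1a ⇒ incr (R)
  rd: (w>>7)&0xf=0x8 → %r8
@+06  little-endian(fc 97) = 0x97fc
  op=0x97fc>>11=0x12 ⇒ bne (J)
  imm: (w>>0)&0x7ff=0x7fc (s11→-4) → $-4
@+08  little-endian(80 d4) = 0xd480
  op=0xd480>>11=0x1a ⇒ incr (R)
  rd: (w>>7)&0xf=0x9 → %r9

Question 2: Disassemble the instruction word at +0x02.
off 0x02: read c8 b7 as little → 0xb7c8
  op=0xb7c8>>11=0x16 ⇒ sum (RR)
  rd: (w>>7)&0xf=0xf → %r15
  rs: (w>>3)&0xf=0x9 → %r9

sum %r9, %r15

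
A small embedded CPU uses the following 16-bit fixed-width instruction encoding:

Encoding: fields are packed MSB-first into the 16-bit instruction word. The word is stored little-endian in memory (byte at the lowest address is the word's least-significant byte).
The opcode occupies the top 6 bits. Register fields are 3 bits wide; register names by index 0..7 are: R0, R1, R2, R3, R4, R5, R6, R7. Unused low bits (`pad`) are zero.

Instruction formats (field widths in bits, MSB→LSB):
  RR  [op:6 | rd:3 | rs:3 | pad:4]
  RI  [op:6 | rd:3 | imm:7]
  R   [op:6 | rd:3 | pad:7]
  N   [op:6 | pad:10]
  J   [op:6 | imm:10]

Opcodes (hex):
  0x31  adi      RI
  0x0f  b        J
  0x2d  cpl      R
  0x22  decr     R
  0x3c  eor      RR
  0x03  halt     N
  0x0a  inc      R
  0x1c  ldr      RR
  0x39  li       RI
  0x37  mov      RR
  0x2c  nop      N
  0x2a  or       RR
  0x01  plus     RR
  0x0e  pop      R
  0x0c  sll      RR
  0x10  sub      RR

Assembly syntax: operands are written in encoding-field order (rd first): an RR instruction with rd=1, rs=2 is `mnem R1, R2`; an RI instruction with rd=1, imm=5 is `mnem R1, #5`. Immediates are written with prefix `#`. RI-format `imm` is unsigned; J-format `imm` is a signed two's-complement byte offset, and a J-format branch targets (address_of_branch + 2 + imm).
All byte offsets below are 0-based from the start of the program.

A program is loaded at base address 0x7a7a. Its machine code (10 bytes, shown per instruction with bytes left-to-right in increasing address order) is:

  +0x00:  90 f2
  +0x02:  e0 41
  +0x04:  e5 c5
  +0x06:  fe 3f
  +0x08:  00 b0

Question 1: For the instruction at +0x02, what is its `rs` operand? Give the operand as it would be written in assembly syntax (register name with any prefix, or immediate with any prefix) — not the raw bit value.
+0x02: e0 41 ⇒ word 0x41e0 (little)
  top 6b → 0x10 → sub [RR]
  rd: (w>>7)&0x7=0x3 → R3
  rs: (w>>4)&0x7=0x6 → R6

R6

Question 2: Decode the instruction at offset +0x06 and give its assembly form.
+0x06: fe 3f ⇒ word 0x3ffe (little)
  op=0x3ffe>>10=0xf ⇒ b (J)
  imm@[9:0]=0x3fe (s10→-2) ⇒ #-2

b #-2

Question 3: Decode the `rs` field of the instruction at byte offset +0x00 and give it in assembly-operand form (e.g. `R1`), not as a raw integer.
R1

off 0x00: read 90 f2 as little → 0xf290
  opcode bits[15:10]=0x3c: eor/RR
  rd@[9:7]=0x5 ⇒ R5
  rs@[6:4]=0x1 ⇒ R1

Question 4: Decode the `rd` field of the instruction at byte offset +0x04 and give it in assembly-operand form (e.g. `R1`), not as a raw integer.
[04] e5 c5 → 0xc5e5
  top 6b → 0x31 → adi [RI]
  [9:7] rd=3 = R3
  [6:0] imm=101 = #101

R3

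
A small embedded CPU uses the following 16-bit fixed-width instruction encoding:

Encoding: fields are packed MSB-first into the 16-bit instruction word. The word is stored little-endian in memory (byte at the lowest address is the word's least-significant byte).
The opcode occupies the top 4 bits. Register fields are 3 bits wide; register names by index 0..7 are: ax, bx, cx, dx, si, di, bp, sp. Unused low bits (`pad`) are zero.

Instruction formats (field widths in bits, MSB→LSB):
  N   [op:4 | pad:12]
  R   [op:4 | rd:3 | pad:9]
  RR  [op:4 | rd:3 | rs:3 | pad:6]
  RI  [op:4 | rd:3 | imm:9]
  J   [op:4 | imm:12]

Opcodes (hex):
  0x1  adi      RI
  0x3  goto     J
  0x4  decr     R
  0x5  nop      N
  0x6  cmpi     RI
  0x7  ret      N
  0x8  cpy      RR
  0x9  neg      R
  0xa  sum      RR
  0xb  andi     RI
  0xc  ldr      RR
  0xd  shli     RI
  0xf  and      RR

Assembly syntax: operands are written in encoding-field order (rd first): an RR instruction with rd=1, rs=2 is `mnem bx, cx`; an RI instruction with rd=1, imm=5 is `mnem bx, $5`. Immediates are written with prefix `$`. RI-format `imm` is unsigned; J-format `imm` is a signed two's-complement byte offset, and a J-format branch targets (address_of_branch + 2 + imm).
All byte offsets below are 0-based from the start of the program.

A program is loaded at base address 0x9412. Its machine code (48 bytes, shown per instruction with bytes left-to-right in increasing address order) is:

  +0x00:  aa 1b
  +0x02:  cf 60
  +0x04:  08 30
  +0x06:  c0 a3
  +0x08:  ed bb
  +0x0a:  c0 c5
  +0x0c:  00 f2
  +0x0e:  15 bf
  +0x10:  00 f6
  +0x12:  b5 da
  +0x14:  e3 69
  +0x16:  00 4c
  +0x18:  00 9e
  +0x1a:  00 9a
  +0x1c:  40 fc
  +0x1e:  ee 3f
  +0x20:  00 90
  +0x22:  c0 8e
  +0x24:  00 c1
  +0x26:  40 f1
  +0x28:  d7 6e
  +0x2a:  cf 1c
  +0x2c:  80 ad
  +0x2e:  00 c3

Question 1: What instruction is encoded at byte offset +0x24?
+0x24: 00 c1 ⇒ word 0xc100 (little)
  opcode bits[15:12]=0xc: ldr/RR
  rd@[11:9]=0x0 ⇒ ax
  rs@[8:6]=0x4 ⇒ si

ldr ax, si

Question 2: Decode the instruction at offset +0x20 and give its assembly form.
+0x20: 00 90 ⇒ word 0x9000 (little)
  op=0x9000>>12=0x9 ⇒ neg (R)
  [11:9] rd=0 = ax

neg ax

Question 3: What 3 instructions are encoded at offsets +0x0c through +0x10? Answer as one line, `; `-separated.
@+0c  little-endian(00 f2) = 0xf200
  opcode bits[15:12]=0xf: and/RR
  [11:9] rd=1 = bx
  [8:6] rs=0 = ax
@+0e  little-endian(15 bf) = 0xbf15
  opcode bits[15:12]=0xb: andi/RI
  [11:9] rd=7 = sp
  [8:0] imm=277 = $277
@+10  little-endian(00 f6) = 0xf600
  opcode bits[15:12]=0xf: and/RR
  [11:9] rd=3 = dx
  [8:6] rs=0 = ax

and bx, ax; andi sp, $277; and dx, ax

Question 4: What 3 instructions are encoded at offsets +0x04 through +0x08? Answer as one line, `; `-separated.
goto $8; sum bx, sp; andi di, $493

+0x04: 08 30 ⇒ word 0x3008 (little)
  opcode bits[15:12]=0x3: goto/J
  [11:0] imm=8 = $8
+0x06: c0 a3 ⇒ word 0xa3c0 (little)
  opcode bits[15:12]=0xa: sum/RR
  [11:9] rd=1 = bx
  [8:6] rs=7 = sp
+0x08: ed bb ⇒ word 0xbbed (little)
  opcode bits[15:12]=0xb: andi/RI
  [11:9] rd=5 = di
  [8:0] imm=493 = $493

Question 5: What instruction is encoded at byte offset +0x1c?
[1c] 40 fc → 0xfc40
  top 4b → 0xf → and [RR]
  rd: (w>>9)&0x7=0x6 → bp
  rs: (w>>6)&0x7=0x1 → bx

and bp, bx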